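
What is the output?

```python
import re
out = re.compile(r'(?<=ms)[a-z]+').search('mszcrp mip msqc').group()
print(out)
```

zcrp

Lookahead/lookbehind check context without consuming it, so the matched span excludes the asserted characters.
The match spans [2:6] → 'zcrp'.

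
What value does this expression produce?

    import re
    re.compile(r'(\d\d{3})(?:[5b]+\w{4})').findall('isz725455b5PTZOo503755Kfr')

['7254', '5037']

`findall` collects group 1 from each match (2 total).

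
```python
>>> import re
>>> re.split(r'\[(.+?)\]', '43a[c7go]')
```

['43a', 'c7go', '']

Matches to split on: at [3:9] → '[c7go]'.
`re.split` interleaves the captured-group text with the surrounding fragments.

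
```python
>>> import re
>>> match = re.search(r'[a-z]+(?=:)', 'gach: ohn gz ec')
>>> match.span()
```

(0, 4)

Because the assertion is zero-width, the text it checks is not consumed and won't appear in the result.
The match spans [0:4] → 'gach'.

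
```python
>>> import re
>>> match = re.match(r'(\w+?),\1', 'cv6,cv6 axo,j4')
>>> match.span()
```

(0, 7)

`re.match` won't scan ahead — the pattern has to work from the very first character.
The match spans [0:7] → 'cv6,cv6'.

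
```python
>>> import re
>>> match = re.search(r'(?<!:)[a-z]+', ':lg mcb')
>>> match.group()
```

'g'

`(?!…)`/`(?<!…)` only lets a position through if the neighbouring text does NOT match; no characters are consumed.
The match spans [2:3] → 'g'.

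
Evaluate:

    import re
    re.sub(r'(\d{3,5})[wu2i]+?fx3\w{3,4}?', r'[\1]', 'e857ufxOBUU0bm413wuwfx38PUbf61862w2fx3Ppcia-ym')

The `?` after the quantifier makes it lazy — it takes as little as possible before letting the rest of the pattern try.
The replacement refers to a captured group, so each match is rewritten using its own captured text.

'e857ufxOBUU0bm[413]bf[61862]ia-ym'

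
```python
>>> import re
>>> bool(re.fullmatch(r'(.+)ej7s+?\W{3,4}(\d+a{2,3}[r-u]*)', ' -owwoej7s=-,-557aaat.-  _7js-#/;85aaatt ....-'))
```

False

For `fullmatch`, every character of the input must be accounted for by the pattern.
Here the pattern can't cover the whole string, so the call returns None, and `bool(None)` is False.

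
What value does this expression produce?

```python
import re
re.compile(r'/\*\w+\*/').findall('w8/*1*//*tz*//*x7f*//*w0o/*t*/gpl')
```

`findall` yields the raw match text (4 of them) because the pattern has no groups.

['/*1*/', '/*tz*/', '/*x7f*/', '/*t*/']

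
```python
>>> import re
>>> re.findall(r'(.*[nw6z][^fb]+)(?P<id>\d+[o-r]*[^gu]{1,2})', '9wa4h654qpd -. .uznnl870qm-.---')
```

This matches zero or more of any character, then one of [nw6z], then one or more of any character except [fb] (captured); then one or more of a digit, then zero or more of a character in [o-r], then 1 to 2 of any character except [gu] (captured as 'id').
Scanning left to right: at [0:27] match '9wa4h654qpd -. .uznnl870qm-', groups = ('9wa4h654qpd -. .uznnl87', '0qm-').
`findall` packs the 2 group values into a tuple for every match.

[('9wa4h654qpd -. .uznnl87', '0qm-')]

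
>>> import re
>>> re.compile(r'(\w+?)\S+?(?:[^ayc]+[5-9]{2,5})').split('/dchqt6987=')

['/', 'd', '=']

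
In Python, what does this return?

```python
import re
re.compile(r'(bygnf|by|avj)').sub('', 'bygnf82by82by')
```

'8282'

`|` is ordered: at each position the engine commits to the first alternative that works.
Matches: at [0:5] → 'bygnf'; at [7:9] → 'by'; at [11:13] → 'by'.
Every occurrence is swapped for ''.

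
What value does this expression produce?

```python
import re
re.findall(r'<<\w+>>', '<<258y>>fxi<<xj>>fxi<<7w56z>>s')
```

No capturing groups, so `findall` returns the 3 full match strings.

['<<258y>>', '<<xj>>', '<<7w56z>>']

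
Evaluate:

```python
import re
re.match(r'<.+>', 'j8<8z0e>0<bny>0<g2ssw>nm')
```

None

`match` is anchored at position 0; if the pattern doesn't fit there, it returns None.
Here the string doesn't start with a match, so the call returns None.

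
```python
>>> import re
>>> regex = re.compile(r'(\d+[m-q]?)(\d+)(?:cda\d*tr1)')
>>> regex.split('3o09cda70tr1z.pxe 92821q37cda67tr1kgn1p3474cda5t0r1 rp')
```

The group in the pattern means `split` returns the separators' captures alongside the pieces.

['', '3o', '09', 'z.pxe ', '92821q', '37', 'kgn1p3474cda5t0r1 rp']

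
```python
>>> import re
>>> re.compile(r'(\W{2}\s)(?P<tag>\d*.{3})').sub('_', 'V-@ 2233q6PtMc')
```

'V_tMc'

This matches exactly 2 of a non-word character, then whitespace (captured); then zero or more of a digit, then exactly 3 of any character (captured as 'tag').
Matches: at [1:11] → '-@ 2233q6P'.
`sub` substitutes '_' at each match site.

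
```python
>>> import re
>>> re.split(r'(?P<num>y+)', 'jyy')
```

['j', 'yy', '']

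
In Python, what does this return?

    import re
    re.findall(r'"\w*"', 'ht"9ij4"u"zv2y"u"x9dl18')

['"9ij4"', '"zv2y"']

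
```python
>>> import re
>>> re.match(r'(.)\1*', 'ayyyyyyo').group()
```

'a'

`\1` is not a pattern — it's the concrete string captured by group 1, re-applied verbatim.
`match` is anchored at position 0; if the pattern doesn't fit there, it returns None.
The match spans [0:1] → 'a'.
Captured: group 1 = 'a'.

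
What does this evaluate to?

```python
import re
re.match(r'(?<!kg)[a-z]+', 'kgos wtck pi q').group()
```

'kgos'

With `match`, the pattern is implicitly anchored at the beginning.
The match spans [0:4] → 'kgos'.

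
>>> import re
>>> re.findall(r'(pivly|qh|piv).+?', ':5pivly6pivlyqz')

`|` is ordered: at each position the engine commits to the first alternative that works.
`findall` collects group 1 from each match (2 total).

['pivly', 'pivly']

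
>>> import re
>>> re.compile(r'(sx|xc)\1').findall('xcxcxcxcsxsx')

['xc', 'xc', 'sx']

`\1` is not a pattern — it's the concrete string captured by group 1, re-applied verbatim.
Because there's exactly one group, `findall` drops the full match and keeps group 1 from each hit.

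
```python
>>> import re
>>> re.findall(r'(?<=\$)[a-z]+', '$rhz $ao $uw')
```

['rhz', 'ao', 'uw']

The `(?=…)`/`(?<=…)` assertion just peeks at neighbouring text; it doesn't advance the match position.
Since nothing is captured, `findall` lists the 3 matched substrings directly.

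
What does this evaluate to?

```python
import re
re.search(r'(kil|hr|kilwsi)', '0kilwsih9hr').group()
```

'kil'

Alternation isn't longest-match — the leftmost alternative that fits at this position is chosen.
`re.search` scans for the first position where the pattern succeeds.
The match spans [1:4] → 'kil'.
Captured: group 1 = 'kil'.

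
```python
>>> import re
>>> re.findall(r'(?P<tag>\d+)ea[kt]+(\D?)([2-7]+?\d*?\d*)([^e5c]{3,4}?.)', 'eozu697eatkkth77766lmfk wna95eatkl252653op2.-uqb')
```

This matches one or more of a digit (captured as 'tag'); then the literal 'ea', then one or more of one of [kt]; then optionally a non-digit (captured); then one or more of a character in [2-7] (lazy), then zero or more of a digit (lazy), then zero or more of a digit (captured); then 3 to 4 of any character except [e5c] (lazy), then any character (captured).
Scanning left to right: at [4:23] match '697eatkkth77766lmfk', groups = ('697', 'h', '77766', 'lmfk'); at [27:44] match '95eatkl252653op2.', groups = ('95', 'l', '252653', 'op2.').
With 4 capturing groups, `findall` returns a 4-tuple per match.

[('697', 'h', '77766', 'lmfk'), ('95', 'l', '252653', 'op2.')]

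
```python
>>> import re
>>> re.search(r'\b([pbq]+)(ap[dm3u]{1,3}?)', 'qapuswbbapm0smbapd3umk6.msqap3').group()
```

Pattern: a word boundary (`\b`, zero-width); then one or more of one of [pbq] (captured); then the literal 'ap', then 1 to 3 of one of [dm3u] (lazy) (captured).
The match spans [0:4] → 'qapu'.

'qapu'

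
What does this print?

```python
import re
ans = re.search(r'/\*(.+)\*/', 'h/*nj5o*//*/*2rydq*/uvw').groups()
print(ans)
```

('nj5o*//*/*2rydq',)

`re.search` tries every starting position until one works.
The match spans [1:20] → '/*nj5o*//*/*2rydq*/'.
Captured: group 1 = 'nj5o*//*/*2rydq'.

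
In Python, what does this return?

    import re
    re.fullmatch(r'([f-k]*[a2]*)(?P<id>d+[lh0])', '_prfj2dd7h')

None

Pattern: zero or more of a character in [f-k], then zero or more of one of [a2] (captured); then one or more of the literal 'd', then one of [lh0] (captured as 'id').
`re.fullmatch` is like wrapping the pattern in `^…$` (in single-line mode).
Here the string isn't matched end-to-end, so the call returns None.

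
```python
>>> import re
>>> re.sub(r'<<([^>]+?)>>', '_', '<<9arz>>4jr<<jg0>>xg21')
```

'_4jr_xg21'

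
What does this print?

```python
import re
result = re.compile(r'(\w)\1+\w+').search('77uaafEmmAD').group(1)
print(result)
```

7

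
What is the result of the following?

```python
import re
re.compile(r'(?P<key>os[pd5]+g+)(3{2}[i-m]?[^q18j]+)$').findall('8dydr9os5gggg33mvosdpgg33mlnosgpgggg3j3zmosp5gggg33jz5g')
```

The pattern matches the literal 'os', then one or more of one of [pd5], then one or more of a literal 'g' (captured as 'key'); then exactly 2 of a literal '3', then optionally a character in [i-m], then one or more of any character except [q18j] (captured); then anchored at the end.
Scanning left to right: at [41:55] match 'osp5gggg33jz5g', groups = ('osp5gggg', '33jz5g').
2 groups means the one result is a tuple of 2 captured strings — 1 here.

[('osp5gggg', '33jz5g')]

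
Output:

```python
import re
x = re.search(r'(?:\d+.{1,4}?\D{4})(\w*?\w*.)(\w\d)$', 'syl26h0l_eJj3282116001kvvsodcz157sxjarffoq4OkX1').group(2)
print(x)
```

The match spans [3:47] → '26h0l_eJj3282116001kvvsodcz157sxjarffoq4OkX1'.
Captured: group 1 = 'j3282116001kvvsodcz157sxjarffoq4Ok', group 2 = 'X1'.

X1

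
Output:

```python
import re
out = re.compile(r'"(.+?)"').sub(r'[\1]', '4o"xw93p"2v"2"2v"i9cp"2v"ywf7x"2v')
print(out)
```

4o[xw93p]2v[2]2v[i9cp]2v[ywf7x]2v

Lazy quantifiers expand one character at a time until the remainder of the pattern can match.
Matches: at [2:9] → '"xw93p"'; at [11:14] → '"2"'; at [16:22] → '"i9cp"'; at [24:31] → '"ywf7x"'.
The replacement refers to a captured group, so each match is rewritten using its own captured text.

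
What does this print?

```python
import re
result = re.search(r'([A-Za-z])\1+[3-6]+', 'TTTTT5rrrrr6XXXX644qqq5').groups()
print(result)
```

`\1` is not a pattern — it's the concrete string captured by group 1, re-applied verbatim.
`re.search` scans for the first position where the pattern succeeds.
The match spans [0:6] → 'TTTTT5'.
Captured: group 1 = 'T'.

('T',)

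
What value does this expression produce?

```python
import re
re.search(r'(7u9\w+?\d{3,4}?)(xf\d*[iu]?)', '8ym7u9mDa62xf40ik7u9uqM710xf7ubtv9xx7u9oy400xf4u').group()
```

This matches the literal '7u9', then one or more of a word character (lazy), then 3 to 4 of a digit (lazy) (captured); then the literal 'xf', then zero or more of a digit, then optionally one of [iu] (captured).
Because the quantifier is non-greedy, it stops expanding at the earliest point where the rest of the pattern can succeed.
Unlike `match`, `search` isn't anchored — it looks for the pattern anywhere in the string.
The match spans [3:30] → '7u9mDa62xf40ik7u9uqM710xf7u'.
Captured: group 1 = '7u9mDa62xf40ik7u9uqM710', group 2 = 'xf7u'.

'7u9mDa62xf40ik7u9uqM710xf7u'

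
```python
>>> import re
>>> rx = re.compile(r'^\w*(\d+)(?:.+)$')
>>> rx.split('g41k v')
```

['', '1', '']

With a capturing group present, the delimiter's captured portion is kept in the result list.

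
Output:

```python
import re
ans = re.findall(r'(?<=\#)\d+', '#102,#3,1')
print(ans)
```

The lookaround is zero-width — it requires the adjacent text to match without consuming it, so the asserted text isn't part of the match.
Since nothing is captured, `findall` lists the 2 matched substrings directly.

['102', '3']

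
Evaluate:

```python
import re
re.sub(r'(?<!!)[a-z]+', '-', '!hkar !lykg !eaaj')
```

Because the assertion is negative and zero-width, positions next to the forbidden text are skipped.
Matches: at [2:5] → 'kar'; at [8:11] → 'ykg'; at [14:17] → 'aaj'.
Each match is replaced by '-'.

'!h- !l- !e-'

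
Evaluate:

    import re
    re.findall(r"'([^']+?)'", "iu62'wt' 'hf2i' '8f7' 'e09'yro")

Scanning left to right: at [4:8] match "'wt'", group 1 = 'wt'; at [9:15] match "'hf2i'", group 1 = 'hf2i'; at [16:21] match "'8f7'", group 1 = '8f7'; at [22:27] match "'e09'", group 1 = 'e09'.
One capturing group, so `findall` returns just the captured substring from each match — 4 in all.

['wt', 'hf2i', '8f7', 'e09']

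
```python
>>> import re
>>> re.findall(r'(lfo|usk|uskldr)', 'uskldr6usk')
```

Branches in `(...|...)` are attempted left-to-right; the first branch that allows the whole pattern to succeed is taken.
Walking the string: at [0:3] match 'usk', group 1 = 'usk'; at [7:10] match 'usk', group 1 = 'usk'.
Because there's exactly one group, `findall` drops the full match and keeps group 1 from each hit.

['usk', 'usk']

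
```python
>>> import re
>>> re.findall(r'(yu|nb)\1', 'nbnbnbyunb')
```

`\1` is not a pattern — it's the concrete string captured by group 1, re-applied verbatim.
Matches: at [0:4] match 'nbnb', group 1 = 'nb'.
Because there's exactly one group, `findall` drops the full match and keeps group 1 from the one hit.

['nb']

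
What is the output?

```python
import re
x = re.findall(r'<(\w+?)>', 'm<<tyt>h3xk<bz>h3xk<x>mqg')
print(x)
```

['tyt', 'bz', 'x']

Matches: at [2:7] match '<tyt>', group 1 = 'tyt'; at [11:15] match '<bz>', group 1 = 'bz'; at [19:22] match '<x>', group 1 = 'x'.
With a single group, `findall` returns only what that group captured — 3 items.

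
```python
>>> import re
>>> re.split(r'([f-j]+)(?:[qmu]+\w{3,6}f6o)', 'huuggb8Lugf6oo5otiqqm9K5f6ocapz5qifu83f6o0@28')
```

['huuggb8Lugf6oo5ot', 'i', 'capz5qifu83f6o0@28']

The pattern matches one or more of a character in [f-j] (captured); then one or more of one of [qmu], then 3 to 6 of a word character, then the literal 'f6o' (non-capturing group).
`re.split` interleaves the captured-group text with the surrounding fragments.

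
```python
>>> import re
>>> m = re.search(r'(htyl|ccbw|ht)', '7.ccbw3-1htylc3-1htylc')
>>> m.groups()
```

`search` walks the string left to right and returns the first match it finds.
The match spans [2:6] → 'ccbw'.
Captured: group 1 = 'ccbw'.

('ccbw',)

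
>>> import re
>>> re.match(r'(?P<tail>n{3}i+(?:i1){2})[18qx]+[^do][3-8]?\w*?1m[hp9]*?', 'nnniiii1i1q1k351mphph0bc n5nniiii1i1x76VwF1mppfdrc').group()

'nnniiii1i1q1k351m'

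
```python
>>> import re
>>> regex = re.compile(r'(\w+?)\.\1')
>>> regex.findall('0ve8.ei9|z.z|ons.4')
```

A backreference is literal: `\1` must see the identical characters the first group matched.
One capturing group, so `findall` returns just the captured substring from the one match — 1 in all.

['z']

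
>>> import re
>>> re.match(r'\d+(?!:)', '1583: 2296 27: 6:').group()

`(?!…)`/`(?<!…)` only lets a position through if the neighbouring text does NOT match; no characters are consumed.
With `match`, the pattern is implicitly anchored at the beginning.
The match spans [0:3] → '158'.

'158'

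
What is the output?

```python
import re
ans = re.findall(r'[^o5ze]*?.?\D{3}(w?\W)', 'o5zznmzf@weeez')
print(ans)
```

['@']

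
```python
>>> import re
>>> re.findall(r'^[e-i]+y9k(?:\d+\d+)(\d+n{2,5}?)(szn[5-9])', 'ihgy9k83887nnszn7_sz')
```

The pattern matches anchored at the start of the string; then one or more of a character in [e-i], then the literal 'y9k'; then one or more of a digit, then one or more of a digit (non-capturing group); then one or more of a digit, then 2 to 5 of the literal 'n' (lazy) (captured); then the literal 'szn', then a character in [5-9] (captured).
Walking the string: at [0:17] match 'ihgy9k83887nnszn7', groups = ('7nn', 'szn7').
2 groups means the one result is a tuple of 2 captured strings — 1 here.

[('7nn', 'szn7')]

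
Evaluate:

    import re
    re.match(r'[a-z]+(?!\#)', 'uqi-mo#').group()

With `match`, the pattern is implicitly anchored at the beginning.
The match spans [0:3] → 'uqi'.

'uqi'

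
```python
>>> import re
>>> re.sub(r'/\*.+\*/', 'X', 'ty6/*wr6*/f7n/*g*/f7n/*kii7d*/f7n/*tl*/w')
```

'ty6Xw'

Each match is replaced by 'X'.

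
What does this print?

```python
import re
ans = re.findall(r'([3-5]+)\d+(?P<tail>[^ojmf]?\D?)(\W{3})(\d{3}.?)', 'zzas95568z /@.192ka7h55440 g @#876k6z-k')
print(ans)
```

[('55', 'z ', '/@.', '192k'), ('5544', ' g', ' @#', '876k')]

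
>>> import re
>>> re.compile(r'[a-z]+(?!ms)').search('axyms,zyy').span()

(0, 5)

`(?!…)`/`(?<!…)` only lets a position through if the neighbouring text does NOT match; no characters are consumed.
`re.search` tries every starting position until one works.
The match spans [0:5] → 'axyms'.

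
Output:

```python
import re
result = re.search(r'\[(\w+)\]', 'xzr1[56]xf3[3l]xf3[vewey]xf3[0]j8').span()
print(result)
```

Unlike `match`, `search` isn't anchored — it looks for the pattern anywhere in the string.
The match spans [4:8] → '[56]'.
Captured: group 1 = '56'.

(4, 8)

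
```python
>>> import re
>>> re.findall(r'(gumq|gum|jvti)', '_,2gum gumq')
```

Alternation isn't longest-match — the leftmost alternative that fits at this position is chosen.
One capturing group, so `findall` returns just the captured substring from each match — 2 in all.

['gum', 'gumq']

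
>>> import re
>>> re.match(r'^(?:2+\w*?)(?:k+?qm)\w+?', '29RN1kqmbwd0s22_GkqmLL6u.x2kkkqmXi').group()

'29RN1kqmb'

`match` is anchored at position 0; if the pattern doesn't fit there, it returns None.
The match spans [0:9] → '29RN1kqmb'.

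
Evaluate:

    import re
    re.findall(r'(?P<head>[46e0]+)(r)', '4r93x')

This matches one or more of one of [46e0] (captured as 'head'); then a literal 'r' (captured).
Matches: at [0:2] match '4r', groups = ('4', 'r').
With 2 capturing groups, `findall` returns a 2-tuple per match.

[('4', 'r')]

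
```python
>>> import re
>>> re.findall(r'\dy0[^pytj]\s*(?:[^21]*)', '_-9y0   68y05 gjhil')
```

This matches a digit; then the literal 'y0', then any character except [pytj], then zero or more of whitespace; then zero or more of any character except [21] (non-capturing group).
Scanning left to right: at [2:19] → '9y0   68y05 gjhil'.
No capturing groups, so `findall` returns the 1 full match string.

['9y0   68y05 gjhil']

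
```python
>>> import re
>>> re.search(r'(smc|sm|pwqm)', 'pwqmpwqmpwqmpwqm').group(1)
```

'pwqm'

The match spans [0:4] → 'pwqm'.
Captured: group 1 = 'pwqm'.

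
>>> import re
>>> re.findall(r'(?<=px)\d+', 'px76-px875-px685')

Because the assertion is zero-width, the text it checks is not consumed and won't appear in the result.
Walking the string: at [2:4] → '76'; at [7:10] → '875'; at [13:16] → '685'.
No capturing groups, so `findall` returns the 3 full match strings.

['76', '875', '685']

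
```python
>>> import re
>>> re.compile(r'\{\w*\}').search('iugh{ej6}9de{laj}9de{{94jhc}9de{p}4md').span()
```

(4, 9)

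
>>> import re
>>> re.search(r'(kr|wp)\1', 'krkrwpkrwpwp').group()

'krkr'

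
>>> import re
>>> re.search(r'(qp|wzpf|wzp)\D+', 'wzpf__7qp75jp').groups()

Branches in `(...|...)` are attempted left-to-right; the first branch that allows the whole pattern to succeed is taken.
`re.search` tries every starting position until one works.
The match spans [0:6] → 'wzpf__'.
Captured: group 1 = 'wzpf'.

('wzpf',)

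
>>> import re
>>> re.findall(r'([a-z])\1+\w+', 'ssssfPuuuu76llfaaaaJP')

['s']

`\1` is not a pattern — it's the concrete string captured by group 1, re-applied verbatim.
One capturing group, so `findall` returns just the captured substring from the one match — 1 in all.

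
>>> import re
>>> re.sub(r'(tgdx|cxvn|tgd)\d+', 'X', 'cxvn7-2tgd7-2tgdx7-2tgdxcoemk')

Matches: at [0:5] → 'cxvn7'; at [7:11] → 'tgd7'; at [13:18] → 'tgdx7'.
Each match is replaced by 'X'.

'X-2X-2X-2tgdxcoemk'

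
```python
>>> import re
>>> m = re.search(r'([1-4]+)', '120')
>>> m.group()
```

'12'

Pattern: one or more of a character in [1-4] (captured).
`re.search` scans for the first position where the pattern succeeds.
The match spans [0:2] → '12'.
Captured: group 1 = '12'.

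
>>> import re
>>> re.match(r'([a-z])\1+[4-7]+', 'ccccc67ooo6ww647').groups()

('c',)

The match spans [0:7] → 'ccccc67'.
Captured: group 1 = 'c'.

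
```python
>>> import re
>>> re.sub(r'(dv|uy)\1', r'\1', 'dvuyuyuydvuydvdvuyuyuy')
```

'dvuyuydvuydvuyuy'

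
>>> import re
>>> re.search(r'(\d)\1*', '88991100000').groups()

('8',)

The match spans [0:2] → '88'.
Captured: group 1 = '8'.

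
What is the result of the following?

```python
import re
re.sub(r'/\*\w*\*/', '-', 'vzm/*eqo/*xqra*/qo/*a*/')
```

`sub` substitutes '-' at each match site.

'vzm/*eqo-qo-'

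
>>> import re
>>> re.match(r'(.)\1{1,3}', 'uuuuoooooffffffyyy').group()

`\1` is not a pattern — it's the concrete string captured by group 1, re-applied verbatim.
`re.match` only tries the pattern at the start of the string.
The match spans [0:4] → 'uuuu'.
Captured: group 1 = 'u'.

'uuuu'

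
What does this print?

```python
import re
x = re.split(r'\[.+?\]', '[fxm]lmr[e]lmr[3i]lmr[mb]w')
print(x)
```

['', 'lmr', 'lmr', 'lmr', 'w']

Because the quantifier is non-greedy, it stops expanding at the earliest point where the rest of the pattern can succeed.
Matches to split on: at [0:5] → '[fxm]'; at [8:11] → '[e]'; at [14:18] → '[3i]'; at [21:25] → '[mb]'.
Each match becomes a cut point; 5 segments remain.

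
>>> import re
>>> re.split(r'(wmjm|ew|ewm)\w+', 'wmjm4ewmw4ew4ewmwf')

['', 'wmjm', '']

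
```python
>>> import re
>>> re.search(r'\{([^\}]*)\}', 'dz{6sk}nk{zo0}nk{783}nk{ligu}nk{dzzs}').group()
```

`search` walks the string left to right and returns the first match it finds.
The match spans [2:7] → '{6sk}'.
Captured: group 1 = '6sk'.

'{6sk}'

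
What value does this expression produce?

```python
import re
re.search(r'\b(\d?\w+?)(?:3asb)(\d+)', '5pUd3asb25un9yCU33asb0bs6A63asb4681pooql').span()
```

(0, 10)

A non-greedy quantifier consumes as few characters as it can — just enough that the remainder of the pattern still matches from where it stops; whatever follows it matches normally.
The match spans [0:10] → '5pUd3asb25'.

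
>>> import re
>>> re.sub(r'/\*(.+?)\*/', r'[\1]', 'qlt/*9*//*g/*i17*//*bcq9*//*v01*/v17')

'qlt[9][g/*i17][bcq9][v01]v17'

Matches: at [3:8] → '/*9*/'; at [8:18] → '/*g/*i17*/'; at [18:26] → '/*bcq9*/'; at [26:33] → '/*v01*/'.
`\1` in the replacement pulls in group 1's text for each match.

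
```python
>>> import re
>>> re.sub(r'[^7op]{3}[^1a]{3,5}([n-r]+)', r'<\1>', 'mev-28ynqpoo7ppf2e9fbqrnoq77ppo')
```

Pattern: exactly 3 of any character except [7op], then 3 to 5 of any character except [1a]; then one or more of a character in [n-r] (captured).
Matches: at [0:12] → 'mev-28ynqpoo'; at [15:26] → 'f2e9fbqrnoq'.
The replacement refers to a captured group, so each match is rewritten using its own captured text.

'<qpoo>7pp<noq>77ppo'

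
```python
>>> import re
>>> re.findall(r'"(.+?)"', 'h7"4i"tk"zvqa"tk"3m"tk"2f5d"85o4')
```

['4i', 'zvqa', '3m', '2f5d']

The `?` after the quantifier makes it lazy — it takes as little as possible before letting the rest of the pattern try.
Walking the string: at [2:6] match '"4i"', group 1 = '4i'; at [8:14] match '"zvqa"', group 1 = 'zvqa'; at [16:20] match '"3m"', group 1 = '3m'; at [22:28] match '"2f5d"', group 1 = '2f5d'.
With a single group, `findall` returns only what that group captured — 4 items.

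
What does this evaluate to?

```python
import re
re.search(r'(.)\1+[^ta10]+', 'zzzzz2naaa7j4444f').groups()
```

The match spans [0:7] → 'zzzzz2n'.
Captured: group 1 = 'z'.

('z',)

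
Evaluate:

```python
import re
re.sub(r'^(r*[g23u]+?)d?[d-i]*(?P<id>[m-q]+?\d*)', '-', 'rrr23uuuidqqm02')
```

The pattern matches anchored at the start of the string; then zero or more of the literal 'r', then one or more of one of [g23u] (lazy) (captured); then optionally the literal 'd', then zero or more of a character in [d-i]; then one or more of a character in [m-q] (lazy), then zero or more of a digit (captured as 'id').
With the lazy modifier that quantifier settles for the fewest repetitions that let the rest of the pattern succeed (the atoms after it are unaffected and can still be greedy).
Matches: at [0:11] → 'rrr23uuuidq'.
Every occurrence is swapped for '-'.

'-qm02'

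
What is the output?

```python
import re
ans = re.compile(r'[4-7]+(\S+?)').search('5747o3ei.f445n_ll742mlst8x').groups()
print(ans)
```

Pattern: one or more of a character in [4-7]; then one or more of a non-whitespace character (lazy) (captured).
`re.search` scans for the first position where the pattern succeeds.
The match spans [0:5] → '5747o'.
Captured: group 1 = 'o'.

('o',)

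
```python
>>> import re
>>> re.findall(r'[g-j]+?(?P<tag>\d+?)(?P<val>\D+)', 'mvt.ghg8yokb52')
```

2 groups means the one result is a tuple of 2 captured strings — 1 here.

[('8', 'yokb')]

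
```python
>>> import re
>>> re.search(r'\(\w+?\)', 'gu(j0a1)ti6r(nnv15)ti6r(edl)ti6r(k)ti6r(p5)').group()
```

The match spans [2:8] → '(j0a1)'.

'(j0a1)'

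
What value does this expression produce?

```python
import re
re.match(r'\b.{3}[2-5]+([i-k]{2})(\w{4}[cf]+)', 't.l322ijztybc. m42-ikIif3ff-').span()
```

(0, 13)

This matches a word boundary (`\b`, zero-width); then exactly 3 of any character, then one or more of a character in [2-5]; then exactly 2 of a character in [i-k] (captured); then exactly 4 of a word character, then one or more of one of [cf] (captured).
`re.match` won't scan ahead — the pattern has to work from the very first character.
The match spans [0:13] → 't.l322ijztybc'.
Captured: group 1 = 'ij', group 2 = 'ztybc'.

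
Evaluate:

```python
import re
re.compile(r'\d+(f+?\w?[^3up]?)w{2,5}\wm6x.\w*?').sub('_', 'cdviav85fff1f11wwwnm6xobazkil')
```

Pattern: one or more of a digit; then one or more of a literal 'f' (lazy), then optionally a word character, then optionally any character except [3up] (captured); then 2 to 5 of the literal 'w', then a word character, then the literal 'm6x'; then any character, then zero or more of a word character (lazy).
Because the quantifier is non-greedy, it stops expanding at the earliest point where the rest of the pattern can succeed.
Matches: at [11:23] → '1f11wwwnm6xo'.
`sub` substitutes '_' at each match site.

'cdviav85fff_bazkil'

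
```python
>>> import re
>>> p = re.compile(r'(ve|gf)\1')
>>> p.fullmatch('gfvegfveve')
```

`re.fullmatch` is like wrapping the pattern in `^…$` (in single-line mode).
Here the pattern can't cover the whole string, so the call returns None.

None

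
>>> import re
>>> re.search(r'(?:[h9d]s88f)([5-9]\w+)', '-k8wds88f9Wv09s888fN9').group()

'ds88f9Wv09s888fN9'

Pattern: one of [h9d], then the literal 's', then the literal '88f' (non-capturing group); then a character in [5-9], then one or more of a word character (captured).
The match spans [4:21] → 'ds88f9Wv09s888fN9'.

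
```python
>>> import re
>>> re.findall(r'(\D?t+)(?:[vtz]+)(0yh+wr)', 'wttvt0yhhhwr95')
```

Pattern: optionally a non-digit, then one or more of the literal 't' (captured); then one or more of one of [vtz] (non-capturing group); then the literal '0y', then one or more of the literal 'h', then the literal 'wr' (captured).
2 groups means the one result is a tuple of 2 captured strings — 1 here.

[('wtt', '0yhhhwr')]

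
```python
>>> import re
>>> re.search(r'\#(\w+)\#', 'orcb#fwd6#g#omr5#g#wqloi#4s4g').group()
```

The match spans [4:10] → '#fwd6#'.

'#fwd6#'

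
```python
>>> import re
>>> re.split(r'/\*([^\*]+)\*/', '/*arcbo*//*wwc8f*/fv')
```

['', 'arcbo', '', 'wwc8f', 'fv']

Matches to split on: at [0:9] → '/*arcbo*/'; at [9:18] → '/*wwc8f*/'.
Because the pattern has a capturing group, `split` also inserts each captured text between the pieces.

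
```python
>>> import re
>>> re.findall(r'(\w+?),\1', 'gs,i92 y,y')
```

['y']

`\1` has to match the exact text group 1 already captured.
Walking the string: at [7:10] match 'y,y', group 1 = 'y'.
`findall` collects group 1 from the one match (1 total).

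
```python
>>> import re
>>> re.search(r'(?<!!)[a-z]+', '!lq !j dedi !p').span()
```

(2, 3)

Because the assertion is negative and zero-width, positions next to the forbidden text are skipped.
`search` walks the string left to right and returns the first match it finds.
The match spans [2:3] → 'q'.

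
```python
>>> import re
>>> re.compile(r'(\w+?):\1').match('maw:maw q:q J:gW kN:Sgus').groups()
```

('maw',)

The backreference `\1` re-matches whatever the first group consumed, character for character.
`re.match` won't scan ahead — the pattern has to work from the very first character.
The match spans [0:7] → 'maw:maw'.
Captured: group 1 = 'maw'.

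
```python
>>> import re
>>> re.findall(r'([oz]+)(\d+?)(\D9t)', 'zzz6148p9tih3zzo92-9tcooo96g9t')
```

[('zzz', '6148', 'p9t'), ('zzo', '92', '-9t'), ('ooo', '96', 'g9t')]

This matches one or more of one of [oz] (captured); then one or more of a digit (lazy) (captured); then a non-digit, then the literal '9t' (captured).
Matches: at [0:10] match 'zzz6148p9t', groups = ('zzz', '6148', 'p9t'); at [13:21] match 'zzo92-9t', groups = ('zzo', '92', '-9t'); at [22:30] match 'ooo96g9t', groups = ('ooo', '96', 'g9t').
`findall` packs the 3 group values into a tuple for every match.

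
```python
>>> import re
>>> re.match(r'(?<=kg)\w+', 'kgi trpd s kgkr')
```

The lookaround is zero-width — it requires the adjacent text to match without consuming it, so the asserted text isn't part of the match.
With `match`, the pattern is implicitly anchored at the beginning.
Here position 0 doesn't satisfy it, so the call returns None.

None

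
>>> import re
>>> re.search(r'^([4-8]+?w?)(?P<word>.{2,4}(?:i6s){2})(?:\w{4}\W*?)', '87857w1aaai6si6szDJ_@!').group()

The pattern matches anchored at the start of the string; then one or more of a character in [4-8] (lazy), then optionally a literal 'w' (captured); then 2 to 4 of any character, then the literal 'i6s' repeated 2 times (captured as 'word'); then exactly 4 of a word character, then zero or more of a non-word character (lazy) (non-capturing group).
Lazy quantifiers expand one character at a time until the remainder of the pattern can match.
`re.search` tries every starting position until one works.
The match spans [0:20] → '87857w1aaai6si6szDJ_'.
Captured: group 1 = '87857w', group 2 = '1aaai6si6s'.

'87857w1aaai6si6szDJ_'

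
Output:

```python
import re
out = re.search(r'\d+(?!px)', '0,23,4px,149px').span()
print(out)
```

(0, 1)

The negative lookaround is zero-width — it rules out positions where the adjacent text would match, without consuming anything.
`search` walks the string left to right and returns the first match it finds.
The match spans [0:1] → '0'.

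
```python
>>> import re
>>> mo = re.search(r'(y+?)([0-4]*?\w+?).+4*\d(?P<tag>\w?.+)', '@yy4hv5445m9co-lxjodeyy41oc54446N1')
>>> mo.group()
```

'yy4hv5445m9co-lxjodeyy41oc54446N1'

This matches one or more of a literal 'y' (lazy) (captured); then zero or more of a character in [0-4] (lazy), then one or more of a word character (lazy) (captured); then one or more of any character, then zero or more of the literal '4', then a digit; then optionally a word character, then one or more of any character (captured as 'tag').
Unlike `match`, `search` isn't anchored — it looks for the pattern anywhere in the string.
The match spans [1:34] → 'yy4hv5445m9co-lxjodeyy41oc54446N1'.
Captured: group 1 = 'y', group 2 = 'y', group 3 = 'N1'.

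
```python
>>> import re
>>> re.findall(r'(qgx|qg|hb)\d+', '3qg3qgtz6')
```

['qg']

Scanning left to right: at [1:4] match 'qg3', group 1 = 'qg'.
`findall` collects group 1 from the one match (1 total).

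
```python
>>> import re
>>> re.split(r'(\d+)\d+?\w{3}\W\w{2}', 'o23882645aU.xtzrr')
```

The pattern matches one or more of a digit (captured); then one or more of a digit (lazy); then exactly 3 of a word character, then a non-word character, then exactly 2 of a word character.
Matches to split on: at [1:14] → '23882645aU.xt'.
The group in the pattern means `split` returns the separators' captures alongside the pieces.

['o', '238826', 'zrr']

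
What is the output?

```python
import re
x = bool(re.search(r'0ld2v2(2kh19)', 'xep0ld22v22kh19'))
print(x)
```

Here the pattern never matches, so the call returns None, and `bool(None)` is False.

False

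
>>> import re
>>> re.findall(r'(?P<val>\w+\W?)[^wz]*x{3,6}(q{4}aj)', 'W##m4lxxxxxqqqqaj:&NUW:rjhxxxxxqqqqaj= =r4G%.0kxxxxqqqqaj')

Pattern: one or more of a word character, then optionally a non-word character (captured as 'val'); then zero or more of any character except [wz], then 3 to 6 of a literal 'x'; then exactly 4 of a literal 'q', then the literal 'aj' (captured).
Walking the string: at [0:57] match 'W##m4lxxxxxqqqqaj:&NUW:rjhxxxxxqqqqaj= =r4G%.0kxxxxqqqqaj', groups = ('W#', 'qqqqaj').
2 groups means the one result is a tuple of 2 captured strings — 1 here.

[('W#', 'qqqqaj')]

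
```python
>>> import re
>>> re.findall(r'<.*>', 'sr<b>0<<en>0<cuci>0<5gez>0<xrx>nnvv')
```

['<b>0<<en>0<cuci>0<5gez>0<xrx>']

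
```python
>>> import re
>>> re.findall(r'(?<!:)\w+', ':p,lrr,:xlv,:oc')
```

The negative lookahead/lookbehind blocks any match where the forbidden context is present.
With no groups in the pattern, `findall` gives back each whole match — 3 here.

['lrr', 'lv', 'c']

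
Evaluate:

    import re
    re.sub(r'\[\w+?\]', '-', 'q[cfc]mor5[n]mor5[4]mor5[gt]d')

'q-mor5-mor5-mor5-d'

`sub` substitutes '-' at each match site.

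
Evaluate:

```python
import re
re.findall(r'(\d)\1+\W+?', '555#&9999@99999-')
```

`\1` has to match the exact text group 1 already captured.
Scanning left to right: at [0:4] match '555#', group 1 = '5'; at [5:10] match '9999@', group 1 = '9'; at [10:16] match '99999-', group 1 = '9'.
`findall` collects group 1 from each match (3 total).

['5', '9', '9']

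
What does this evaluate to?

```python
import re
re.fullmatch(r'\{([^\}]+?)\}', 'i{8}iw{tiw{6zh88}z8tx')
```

`re.fullmatch` is like wrapping the pattern in `^…$` (in single-line mode).
Here the string isn't matched end-to-end, so the call returns None.

None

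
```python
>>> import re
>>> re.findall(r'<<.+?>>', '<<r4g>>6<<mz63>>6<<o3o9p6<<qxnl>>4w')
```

Because the quantifier is non-greedy, it stops expanding at the earliest point where the rest of the pattern can succeed.
Walking the string: at [0:7] → '<<r4g>>'; at [8:16] → '<<mz63>>'; at [17:33] → '<<o3o9p6<<qxnl>>'.
`findall` yields the raw match text (3 of them) because the pattern has no groups.

['<<r4g>>', '<<mz63>>', '<<o3o9p6<<qxnl>>']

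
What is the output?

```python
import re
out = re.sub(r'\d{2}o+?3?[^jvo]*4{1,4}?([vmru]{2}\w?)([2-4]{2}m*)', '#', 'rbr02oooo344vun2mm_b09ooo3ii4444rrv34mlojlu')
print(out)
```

This matches exactly 2 of a digit, then one or more of the literal 'o' (lazy), then optionally the literal '3'; then zero or more of any character except [jvo], then 1 to 4 of the literal '4' (lazy); then exactly 2 of one of [vmru], then optionally a word character (captured); then exactly 2 of a character in [2-4], then zero or more of the literal 'm' (captured).
Matches: at [20:38] → '09ooo3ii4444rrv34m'.
Each match is replaced by '#'.

rbr02oooo344vun2mm_b#lojlu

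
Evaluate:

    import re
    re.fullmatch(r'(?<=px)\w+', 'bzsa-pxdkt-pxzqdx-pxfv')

Lookahead/lookbehind check context without consuming it, so the matched span excludes the asserted characters.
For `fullmatch`, every character of the input must be accounted for by the pattern.
Here there's no way to consume every character, so the call returns None.

None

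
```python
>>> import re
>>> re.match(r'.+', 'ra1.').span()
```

(0, 4)

`re.match` only tries the pattern at the start of the string.
The match spans [0:4] → 'ra1.'.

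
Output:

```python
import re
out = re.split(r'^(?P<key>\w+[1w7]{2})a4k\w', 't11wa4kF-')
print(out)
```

Pattern: anchored at the start of the string; then one or more of a word character, then exactly 2 of one of [1w7] (captured as 'key'); then the literal 'a4k', then a word character.
The group in the pattern means `split` returns the separators' captures alongside the pieces.

['', 't11w', '-']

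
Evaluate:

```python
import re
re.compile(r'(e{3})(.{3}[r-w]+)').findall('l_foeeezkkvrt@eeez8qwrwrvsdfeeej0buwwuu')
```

Pattern: exactly 3 of a literal 'e' (captured); then exactly 3 of any character, then one or more of a character in [r-w] (captured).
Matches: at [4:13] match 'eeezkkvrt', groups = ('eee', 'zkkvrt'); at [14:26] match 'eeez8qwrwrvs', groups = ('eee', 'z8qwrwrvs'); at [28:39] match 'eeej0buwwuu', groups = ('eee', 'j0buwwuu').
`findall` packs the 2 group values into a tuple for every match.

[('eee', 'zkkvrt'), ('eee', 'z8qwrwrvs'), ('eee', 'j0buwwuu')]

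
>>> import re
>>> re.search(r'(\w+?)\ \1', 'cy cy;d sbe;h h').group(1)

`\1` is not a pattern — it's the concrete string captured by group 1, re-applied verbatim.
Unlike `match`, `search` isn't anchored — it looks for the pattern anywhere in the string.
The match spans [0:5] → 'cy cy'.
Captured: group 1 = 'cy'.

'cy'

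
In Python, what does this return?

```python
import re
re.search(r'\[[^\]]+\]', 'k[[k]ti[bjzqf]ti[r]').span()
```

`re.search` tries every starting position until one works.
The match spans [1:5] → '[[k]'.

(1, 5)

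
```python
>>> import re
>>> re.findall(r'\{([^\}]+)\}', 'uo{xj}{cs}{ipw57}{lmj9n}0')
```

`findall` collects group 1 from each match (4 total).

['xj', 'cs', 'ipw57', 'lmj9n']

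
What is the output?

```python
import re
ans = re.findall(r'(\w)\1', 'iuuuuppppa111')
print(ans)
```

['u', 'u', 'p', 'p', '1']

After group 1 captures some text, `\1` only succeeds where that same text appears again.
Matches: at [1:3] match 'uu', group 1 = 'u'; at [3:5] match 'uu', group 1 = 'u'; at [5:7] match 'pp', group 1 = 'p'; at [7:9] match 'pp', group 1 = 'p'; at [10:12] match '11', group 1 = '1'.
`findall` collects group 1 from each match (5 total).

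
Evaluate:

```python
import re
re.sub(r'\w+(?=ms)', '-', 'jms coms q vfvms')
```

'-ms -ms q -ms'

Lookahead/lookbehind check context without consuming it, so the matched span excludes the asserted characters.
Matches: at [0:1] → 'j'; at [4:6] → 'co'; at [11:14] → 'vfv'.
Each match is replaced by '-'.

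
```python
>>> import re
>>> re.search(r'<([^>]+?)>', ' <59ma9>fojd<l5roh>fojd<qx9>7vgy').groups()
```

('59ma9',)

The match spans [1:8] → '<59ma9>'.
Captured: group 1 = '59ma9'.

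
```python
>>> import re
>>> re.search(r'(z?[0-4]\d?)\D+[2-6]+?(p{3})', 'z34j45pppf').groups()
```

('z34', 'ppp')

The match spans [0:9] → 'z34j45ppp'.
Captured: group 1 = 'z34', group 2 = 'ppp'.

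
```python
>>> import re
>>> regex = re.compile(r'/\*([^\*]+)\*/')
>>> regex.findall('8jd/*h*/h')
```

['h']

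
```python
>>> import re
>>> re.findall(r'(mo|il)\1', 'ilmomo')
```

['mo']

`\1` has to match the exact text group 1 already captured.
Scanning left to right: at [2:6] match 'momo', group 1 = 'mo'.
One capturing group, so `findall` returns just the captured substring from the one match — 1 in all.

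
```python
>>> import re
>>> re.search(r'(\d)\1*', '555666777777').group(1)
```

'5'

`\1` has to match the exact text group 1 already captured.
`re.search` tries every starting position until one works.
The match spans [0:3] → '555'.
Captured: group 1 = '5'.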